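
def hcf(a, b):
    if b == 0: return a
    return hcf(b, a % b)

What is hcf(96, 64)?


hcf(96, 64) = hcf(64, 32)
hcf(64, 32) = hcf(32, 0)
hcf(32, 0) = 32  (base case)

32


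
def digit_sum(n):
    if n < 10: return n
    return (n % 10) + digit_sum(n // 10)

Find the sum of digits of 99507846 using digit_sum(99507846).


digit_sum(99507846) = 6 + digit_sum(9950784)
digit_sum(9950784) = 4 + digit_sum(995078)
digit_sum(995078) = 8 + digit_sum(99507)
digit_sum(99507) = 7 + digit_sum(9950)
digit_sum(9950) = 0 + digit_sum(995)
digit_sum(995) = 5 + digit_sum(99)
digit_sum(99) = 9 + digit_sum(9)
digit_sum(9) = 9  (base case)
Total: 6 + 4 + 8 + 7 + 0 + 5 + 9 + 9 = 48

48


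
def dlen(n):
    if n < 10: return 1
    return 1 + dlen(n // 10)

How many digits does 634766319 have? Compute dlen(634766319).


dlen(634766319) = 1 + dlen(63476631)
dlen(63476631) = 1 + dlen(6347663)
dlen(6347663) = 1 + dlen(634766)
dlen(634766) = 1 + dlen(63476)
dlen(63476) = 1 + dlen(6347)
dlen(6347) = 1 + dlen(634)
dlen(634) = 1 + dlen(63)
dlen(63) = 1 + dlen(6)
dlen(6) = 1  (base case: 6 < 10)
Unwinding: 1 + 1 + 1 + 1 + 1 + 1 + 1 + 1 + 1 = 9

9


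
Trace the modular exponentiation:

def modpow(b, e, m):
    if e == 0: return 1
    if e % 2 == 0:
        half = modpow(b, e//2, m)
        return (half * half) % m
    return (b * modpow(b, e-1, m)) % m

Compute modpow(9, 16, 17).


modpow(9, 16, 17): e is even, compute modpow(9, 8, 17)
  modpow(9, 8, 17): e is even, compute modpow(9, 4, 17)
    modpow(9, 4, 17): e is even, compute modpow(9, 2, 17)
      modpow(9, 2, 17): e is even, compute modpow(9, 1, 17)
        modpow(9, 1, 17): e is odd, compute modpow(9, 0, 17)
          modpow(9, 0, 17) = 1
        (9 * 1) % 17 = 9
      half=9, (9*9) % 17 = 13
    half=13, (13*13) % 17 = 16
  half=16, (16*16) % 17 = 1
half=1, (1*1) % 17 = 1

1


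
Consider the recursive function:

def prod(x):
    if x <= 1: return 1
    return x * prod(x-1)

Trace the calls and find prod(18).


prod(18)
= 18 * prod(17)
= 18 * 17 * prod(16)
= 18 * 17 * 16 * prod(15)
= 18 * 17 * 16 * 15 * prod(14)
= 18 * 17 * 16 * 15 * 14 * prod(13)
= 18 * 17 * 16 * 15 * 14 * 13 * prod(12)
= 18 * 17 * 16 * 15 * 14 * 13 * 12 * prod(11)
= 18 * 17 * 16 * 15 * 14 * 13 * 12 * 11 * prod(10)
= 18 * 17 * 16 * 15 * 14 * 13 * 12 * 11 * 10 * prod(9)
= 18 * 17 * 16 * 15 * 14 * 13 * 12 * 11 * 10 * 9 * prod(8)
= 18 * 17 * 16 * 15 * 14 * 13 * 12 * 11 * 10 * 9 * 8 * prod(7)
= 18 * 17 * 16 * 15 * 14 * 13 * 12 * 11 * 10 * 9 * 8 * 7 * prod(6)
= 18 * 17 * 16 * 15 * 14 * 13 * 12 * 11 * 10 * 9 * 8 * 7 * 6 * prod(5)
= 18 * 17 * 16 * 15 * 14 * 13 * 12 * 11 * 10 * 9 * 8 * 7 * 6 * 5 * prod(4)
= 18 * 17 * 16 * 15 * 14 * 13 * 12 * 11 * 10 * 9 * 8 * 7 * 6 * 5 * 4 * prod(3)
= 18 * 17 * 16 * 15 * 14 * 13 * 12 * 11 * 10 * 9 * 8 * 7 * 6 * 5 * 4 * 3 * prod(2)
= 18 * 17 * 16 * 15 * 14 * 13 * 12 * 11 * 10 * 9 * 8 * 7 * 6 * 5 * 4 * 3 * 2 * prod(1)
= 18 * 17 * 16 * 15 * 14 * 13 * 12 * 11 * 10 * 9 * 8 * 7 * 6 * 5 * 4 * 3 * 2 * 1
= 6402373705728000

6402373705728000


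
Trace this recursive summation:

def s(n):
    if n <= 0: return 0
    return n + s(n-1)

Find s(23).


s(23)
= 23 + 22 + 21 + 20 + 19 + 18 + 17 + 16 + 15 + 14 + 13 + 12 + 11 + 10 + 9 + 8 + 7 + 6 + 5 + 4 + 3 + 2 + 1 + s(0)
= 23 + 22 + 21 + 20 + 19 + 18 + 17 + 16 + 15 + 14 + 13 + 12 + 11 + 10 + 9 + 8 + 7 + 6 + 5 + 4 + 3 + 2 + 1 + 0
= 276

276


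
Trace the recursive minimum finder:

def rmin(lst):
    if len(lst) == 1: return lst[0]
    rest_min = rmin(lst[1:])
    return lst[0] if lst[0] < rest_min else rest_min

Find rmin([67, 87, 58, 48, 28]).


rmin([67, 87, 58, 48, 28]): compare 67 with rmin([87, 58, 48, 28])
rmin([87, 58, 48, 28]): compare 87 with rmin([58, 48, 28])
rmin([58, 48, 28]): compare 58 with rmin([48, 28])
rmin([48, 28]): compare 48 with rmin([28])
rmin([28]) = 28  (base case)
Compare 48 with 28 -> 28
Compare 58 with 28 -> 28
Compare 87 with 28 -> 28
Compare 67 with 28 -> 28

28


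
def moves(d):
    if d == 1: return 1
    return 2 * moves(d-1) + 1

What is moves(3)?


moves(3) = 2 * moves(2) + 1
moves(2) = 2 * moves(1) + 1
moves(1) = 1  (base case)
moves(2) = 2 * 1 + 1 = 3
moves(3) = 2 * 3 + 1 = 7

7


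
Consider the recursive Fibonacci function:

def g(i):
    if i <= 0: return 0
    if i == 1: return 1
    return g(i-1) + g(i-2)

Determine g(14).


Computing g(14) bottom-up:
g(0) = 0
g(1) = 1
g(2) = g(1) + g(0) = 1 + 0 = 1
g(3) = g(2) + g(1) = 1 + 1 = 2
g(4) = g(3) + g(2) = 2 + 1 = 3
g(5) = g(4) + g(3) = 3 + 2 = 5
g(6) = g(5) + g(4) = 5 + 3 = 8
g(7) = g(6) + g(5) = 8 + 5 = 13
g(8) = g(7) + g(6) = 13 + 8 = 21
g(9) = g(8) + g(7) = 21 + 13 = 34
g(10) = g(9) + g(8) = 34 + 21 = 55
g(11) = g(10) + g(9) = 55 + 34 = 89
g(12) = g(11) + g(10) = 89 + 55 = 144
g(13) = g(12) + g(11) = 144 + 89 = 233
g(14) = g(13) + g(12) = 233 + 144 = 377

377


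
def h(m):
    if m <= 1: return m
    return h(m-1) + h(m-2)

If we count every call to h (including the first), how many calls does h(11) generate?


Let C(n) = total calls for h(n)
C(0) = 1, C(1) = 1
C(2) = 1 + C(1) + C(0) = 1 + 1 + 1 = 3
C(3) = 1 + C(2) + C(1) = 1 + 3 + 1 = 5
C(4) = 1 + C(3) + C(2) = 1 + 5 + 3 = 9
C(5) = 1 + C(4) + C(3) = 1 + 9 + 5 = 15
C(6) = 1 + C(5) + C(4) = 1 + 15 + 9 = 25
C(7) = 1 + C(6) + C(5) = 1 + 25 + 15 = 41
C(8) = 1 + C(7) + C(6) = 1 + 41 + 25 = 67
C(9) = 1 + C(8) + C(7) = 1 + 67 + 41 = 109
C(10) = 1 + C(9) + C(8) = 1 + 109 + 67 = 177
C(11) = 1 + C(10) + C(9) = 1 + 177 + 109 = 287

287


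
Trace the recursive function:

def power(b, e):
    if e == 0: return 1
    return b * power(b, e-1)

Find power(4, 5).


power(4, 5)
= 4 * power(4, 4)
= 4 * 4 * power(4, 3)
= 4 * 4 * 4 * power(4, 2)
= 4 * 4 * 4 * 4 * power(4, 1)
= 4 * 4 * 4 * 4 * 4 * power(4, 0)
= 4 * 4 * 4 * 4 * 4 * 1
= 1024

1024


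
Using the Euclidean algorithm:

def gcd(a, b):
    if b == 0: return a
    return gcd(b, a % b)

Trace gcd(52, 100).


gcd(52, 100) = gcd(100, 52)
gcd(100, 52) = gcd(52, 48)
gcd(52, 48) = gcd(48, 4)
gcd(48, 4) = gcd(4, 0)
gcd(4, 0) = 4  (base case)

4


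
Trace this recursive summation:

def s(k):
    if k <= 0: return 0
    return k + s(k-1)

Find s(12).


s(12)
= 12 + 11 + 10 + 9 + 8 + 7 + 6 + 5 + 4 + 3 + 2 + 1 + s(0)
= 12 + 11 + 10 + 9 + 8 + 7 + 6 + 5 + 4 + 3 + 2 + 1 + 0
= 78

78


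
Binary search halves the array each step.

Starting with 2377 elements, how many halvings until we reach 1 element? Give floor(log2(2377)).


2377 / 2 = 1188
1188 / 2 = 594
594 / 2 = 297
297 / 2 = 148
148 / 2 = 74
74 / 2 = 37
37 / 2 = 18
18 / 2 = 9
9 / 2 = 4
4 / 2 = 2
2 / 2 = 1
Reached 1 after 11 halvings

11


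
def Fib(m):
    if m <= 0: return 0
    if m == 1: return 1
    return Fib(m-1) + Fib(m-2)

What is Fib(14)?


Computing Fib(14) bottom-up:
Fib(0) = 0
Fib(1) = 1
Fib(2) = Fib(1) + Fib(0) = 1 + 0 = 1
Fib(3) = Fib(2) + Fib(1) = 1 + 1 = 2
Fib(4) = Fib(3) + Fib(2) = 2 + 1 = 3
Fib(5) = Fib(4) + Fib(3) = 3 + 2 = 5
Fib(6) = Fib(5) + Fib(4) = 5 + 3 = 8
Fib(7) = Fib(6) + Fib(5) = 8 + 5 = 13
Fib(8) = Fib(7) + Fib(6) = 13 + 8 = 21
Fib(9) = Fib(8) + Fib(7) = 21 + 13 = 34
Fib(10) = Fib(9) + Fib(8) = 34 + 21 = 55
Fib(11) = Fib(10) + Fib(9) = 55 + 34 = 89
Fib(12) = Fib(11) + Fib(10) = 89 + 55 = 144
Fib(13) = Fib(12) + Fib(11) = 144 + 89 = 233
Fib(14) = Fib(13) + Fib(12) = 233 + 144 = 377

377


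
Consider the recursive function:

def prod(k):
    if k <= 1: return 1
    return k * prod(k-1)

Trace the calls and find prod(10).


prod(10)
= 10 * prod(9)
= 10 * 9 * prod(8)
= 10 * 9 * 8 * prod(7)
= 10 * 9 * 8 * 7 * prod(6)
= 10 * 9 * 8 * 7 * 6 * prod(5)
= 10 * 9 * 8 * 7 * 6 * 5 * prod(4)
= 10 * 9 * 8 * 7 * 6 * 5 * 4 * prod(3)
= 10 * 9 * 8 * 7 * 6 * 5 * 4 * 3 * prod(2)
= 10 * 9 * 8 * 7 * 6 * 5 * 4 * 3 * 2 * prod(1)
= 10 * 9 * 8 * 7 * 6 * 5 * 4 * 3 * 2 * 1
= 3628800

3628800


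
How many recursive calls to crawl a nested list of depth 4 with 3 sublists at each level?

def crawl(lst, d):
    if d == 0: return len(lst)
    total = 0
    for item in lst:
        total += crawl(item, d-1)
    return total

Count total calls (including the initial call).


At depth 0 (root): 1 call
At depth 1: each of 1 parents calls crawl on 3 children = 3 calls
At depth 2: each of 3 parents calls crawl on 3 children = 9 calls
At depth 3: each of 9 parents calls crawl on 3 children = 27 calls
At depth 4: each of 27 parents calls crawl on 3 children = 81 calls
Total: 1 + 3 + 9 + 27 + 81 = 121

121


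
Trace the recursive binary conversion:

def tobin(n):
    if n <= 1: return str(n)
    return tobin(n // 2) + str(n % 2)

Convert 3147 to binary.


tobin(3147) = tobin(1573) + '1'
tobin(1573) = tobin(786) + '1'
tobin(786) = tobin(393) + '0'
tobin(393) = tobin(196) + '1'
tobin(196) = tobin(98) + '0'
tobin(98) = tobin(49) + '0'
tobin(49) = tobin(24) + '1'
tobin(24) = tobin(12) + '0'
tobin(12) = tobin(6) + '0'
tobin(6) = tobin(3) + '0'
tobin(3) = tobin(1) + '1'
tobin(1) = '1'  (base case)
Concatenating: '1' + '1' + '0' + '0' + '0' + '1' + '0' + '0' + '1' + '0' + '1' + '1' = '110001001011'

110001001011


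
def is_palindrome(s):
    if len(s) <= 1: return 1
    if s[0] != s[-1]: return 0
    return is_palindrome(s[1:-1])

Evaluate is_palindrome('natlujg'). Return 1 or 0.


is_palindrome('natlujg'): s[0]='n' != s[-1]='g' -> return 0
Result: 0 (not a palindrome)

0


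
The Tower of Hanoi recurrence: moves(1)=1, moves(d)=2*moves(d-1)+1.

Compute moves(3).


moves(3) = 2 * moves(2) + 1
moves(2) = 2 * moves(1) + 1
moves(1) = 1  (base case)
moves(2) = 2 * 1 + 1 = 3
moves(3) = 2 * 3 + 1 = 7

7


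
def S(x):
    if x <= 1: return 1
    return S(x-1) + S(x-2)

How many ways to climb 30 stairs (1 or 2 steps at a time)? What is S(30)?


Building up from base cases:
S(0) = 1
S(1) = 1
S(2) = S(1) + S(0) = 1 + 1 = 2
S(3) = S(2) + S(1) = 2 + 1 = 3
S(4) = S(3) + S(2) = 3 + 2 = 5
S(5) = S(4) + S(3) = 5 + 3 = 8
S(6) = S(5) + S(4) = 8 + 5 = 13
S(7) = S(6) + S(5) = 13 + 8 = 21
S(8) = S(7) + S(6) = 21 + 13 = 34
S(9) = S(8) + S(7) = 34 + 21 = 55
S(10) = S(9) + S(8) = 55 + 34 = 89
S(11) = S(10) + S(9) = 89 + 55 = 144
S(12) = S(11) + S(10) = 144 + 89 = 233
S(13) = S(12) + S(11) = 233 + 144 = 377
S(14) = S(13) + S(12) = 377 + 233 = 610
S(15) = S(14) + S(13) = 610 + 377 = 987
S(16) = S(15) + S(14) = 987 + 610 = 1597
S(17) = S(16) + S(15) = 1597 + 987 = 2584
S(18) = S(17) + S(16) = 2584 + 1597 = 4181
S(19) = S(18) + S(17) = 4181 + 2584 = 6765
S(20) = S(19) + S(18) = 6765 + 4181 = 10946
S(21) = S(20) + S(19) = 10946 + 6765 = 17711
S(22) = S(21) + S(20) = 17711 + 10946 = 28657
S(23) = S(22) + S(21) = 28657 + 17711 = 46368
S(24) = S(23) + S(22) = 46368 + 28657 = 75025
S(25) = S(24) + S(23) = 75025 + 46368 = 121393
S(26) = S(25) + S(24) = 121393 + 75025 = 196418
S(27) = S(26) + S(25) = 196418 + 121393 = 317811
S(28) = S(27) + S(26) = 317811 + 196418 = 514229
S(29) = S(28) + S(27) = 514229 + 317811 = 832040
S(30) = S(29) + S(28) = 832040 + 514229 = 1346269

1346269


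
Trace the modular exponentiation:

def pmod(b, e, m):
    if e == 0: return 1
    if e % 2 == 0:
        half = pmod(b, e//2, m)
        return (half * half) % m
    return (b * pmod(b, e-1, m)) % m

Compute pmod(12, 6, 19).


pmod(12, 6, 19): e is even, compute pmod(12, 3, 19)
  pmod(12, 3, 19): e is odd, compute pmod(12, 2, 19)
    pmod(12, 2, 19): e is even, compute pmod(12, 1, 19)
      pmod(12, 1, 19): e is odd, compute pmod(12, 0, 19)
        pmod(12, 0, 19) = 1
      (12 * 1) % 19 = 12
    half=12, (12*12) % 19 = 11
  (12 * 11) % 19 = 18
half=18, (18*18) % 19 = 1

1


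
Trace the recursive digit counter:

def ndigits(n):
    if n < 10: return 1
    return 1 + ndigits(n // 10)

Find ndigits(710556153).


ndigits(710556153) = 1 + ndigits(71055615)
ndigits(71055615) = 1 + ndigits(7105561)
ndigits(7105561) = 1 + ndigits(710556)
ndigits(710556) = 1 + ndigits(71055)
ndigits(71055) = 1 + ndigits(7105)
ndigits(7105) = 1 + ndigits(710)
ndigits(710) = 1 + ndigits(71)
ndigits(71) = 1 + ndigits(7)
ndigits(7) = 1  (base case: 7 < 10)
Unwinding: 1 + 1 + 1 + 1 + 1 + 1 + 1 + 1 + 1 = 9

9


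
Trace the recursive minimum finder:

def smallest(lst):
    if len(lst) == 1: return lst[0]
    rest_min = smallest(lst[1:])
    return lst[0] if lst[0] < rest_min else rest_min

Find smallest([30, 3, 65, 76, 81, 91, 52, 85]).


smallest([30, 3, 65, 76, 81, 91, 52, 85]): compare 30 with smallest([3, 65, 76, 81, 91, 52, 85])
smallest([3, 65, 76, 81, 91, 52, 85]): compare 3 with smallest([65, 76, 81, 91, 52, 85])
smallest([65, 76, 81, 91, 52, 85]): compare 65 with smallest([76, 81, 91, 52, 85])
smallest([76, 81, 91, 52, 85]): compare 76 with smallest([81, 91, 52, 85])
smallest([81, 91, 52, 85]): compare 81 with smallest([91, 52, 85])
smallest([91, 52, 85]): compare 91 with smallest([52, 85])
smallest([52, 85]): compare 52 with smallest([85])
smallest([85]) = 85  (base case)
Compare 52 with 85 -> 52
Compare 91 with 52 -> 52
Compare 81 with 52 -> 52
Compare 76 with 52 -> 52
Compare 65 with 52 -> 52
Compare 3 with 52 -> 3
Compare 30 with 3 -> 3

3


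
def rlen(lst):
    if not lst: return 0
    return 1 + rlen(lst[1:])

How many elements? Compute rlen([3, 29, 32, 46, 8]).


rlen([3, 29, 32, 46, 8]) = 1 + rlen([29, 32, 46, 8])
rlen([29, 32, 46, 8]) = 1 + rlen([32, 46, 8])
rlen([32, 46, 8]) = 1 + rlen([46, 8])
rlen([46, 8]) = 1 + rlen([8])
rlen([8]) = 1 + rlen([])
rlen([]) = 0  (base case)
Unwinding: 1 + 1 + 1 + 1 + 1 + 0 = 5

5


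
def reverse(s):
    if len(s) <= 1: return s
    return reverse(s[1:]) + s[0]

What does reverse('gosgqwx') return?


reverse('gosgqwx') = reverse('osgqwx') + 'g'
reverse('osgqwx') = reverse('sgqwx') + 'o'
reverse('sgqwx') = reverse('gqwx') + 's'
reverse('gqwx') = reverse('qwx') + 'g'
reverse('qwx') = reverse('wx') + 'q'
reverse('wx') = reverse('x') + 'w'
reverse('x') = 'x'  (base case)
Concatenating: 'x' + 'w' + 'q' + 'g' + 's' + 'o' + 'g' = 'xwqgsog'

xwqgsog


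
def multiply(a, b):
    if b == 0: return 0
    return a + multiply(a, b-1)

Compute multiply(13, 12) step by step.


multiply(13, 12) = 13 + multiply(13, 11)
multiply(13, 11) = 13 + multiply(13, 10)
multiply(13, 10) = 13 + multiply(13, 9)
multiply(13, 9) = 13 + multiply(13, 8)
multiply(13, 8) = 13 + multiply(13, 7)
multiply(13, 7) = 13 + multiply(13, 6)
multiply(13, 6) = 13 + multiply(13, 5)
multiply(13, 5) = 13 + multiply(13, 4)
multiply(13, 4) = 13 + multiply(13, 3)
multiply(13, 3) = 13 + multiply(13, 2)
multiply(13, 2) = 13 + multiply(13, 1)
multiply(13, 1) = 13 + multiply(13, 0)
multiply(13, 0) = 0  (base case)
Total: 13 + 13 + 13 + 13 + 13 + 13 + 13 + 13 + 13 + 13 + 13 + 13 + 0 = 156

156


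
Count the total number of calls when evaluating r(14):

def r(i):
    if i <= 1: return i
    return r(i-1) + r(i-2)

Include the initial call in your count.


Let C(n) = total calls for r(n)
C(0) = 1, C(1) = 1
C(2) = 1 + C(1) + C(0) = 1 + 1 + 1 = 3
C(3) = 1 + C(2) + C(1) = 1 + 3 + 1 = 5
C(4) = 1 + C(3) + C(2) = 1 + 5 + 3 = 9
C(5) = 1 + C(4) + C(3) = 1 + 9 + 5 = 15
C(6) = 1 + C(5) + C(4) = 1 + 15 + 9 = 25
C(7) = 1 + C(6) + C(5) = 1 + 25 + 15 = 41
C(8) = 1 + C(7) + C(6) = 1 + 41 + 25 = 67
C(9) = 1 + C(8) + C(7) = 1 + 67 + 41 = 109
C(10) = 1 + C(9) + C(8) = 1 + 109 + 67 = 177
C(11) = 1 + C(10) + C(9) = 1 + 177 + 109 = 287
C(12) = 1 + C(11) + C(10) = 1 + 287 + 177 = 465
C(13) = 1 + C(12) + C(11) = 1 + 465 + 287 = 753
C(14) = 1 + C(13) + C(12) = 1 + 753 + 465 = 1219

1219


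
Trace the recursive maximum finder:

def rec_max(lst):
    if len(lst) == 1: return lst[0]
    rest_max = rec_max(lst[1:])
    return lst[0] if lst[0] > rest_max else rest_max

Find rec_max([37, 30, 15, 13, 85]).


rec_max([37, 30, 15, 13, 85]): compare 37 with rec_max([30, 15, 13, 85])
rec_max([30, 15, 13, 85]): compare 30 with rec_max([15, 13, 85])
rec_max([15, 13, 85]): compare 15 with rec_max([13, 85])
rec_max([13, 85]): compare 13 with rec_max([85])
rec_max([85]) = 85  (base case)
Compare 13 with 85 -> 85
Compare 15 with 85 -> 85
Compare 30 with 85 -> 85
Compare 37 with 85 -> 85

85


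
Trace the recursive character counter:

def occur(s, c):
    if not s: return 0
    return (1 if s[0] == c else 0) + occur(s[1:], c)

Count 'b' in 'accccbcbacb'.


s[0]='a' != 'b' -> 0
s[0]='c' != 'b' -> 0
s[0]='c' != 'b' -> 0
s[0]='c' != 'b' -> 0
s[0]='c' != 'b' -> 0
s[0]='b' == 'b' -> 1
s[0]='c' != 'b' -> 0
s[0]='b' == 'b' -> 1
s[0]='a' != 'b' -> 0
s[0]='c' != 'b' -> 0
s[0]='b' == 'b' -> 1
Sum: 0 + 0 + 0 + 0 + 0 + 1 + 0 + 1 + 0 + 0 + 1 = 3

3


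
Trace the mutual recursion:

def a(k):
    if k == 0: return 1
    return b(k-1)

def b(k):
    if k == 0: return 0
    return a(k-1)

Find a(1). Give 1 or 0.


a(1) = b(0)
b(0) = 0  (base case)
Result: 0

0


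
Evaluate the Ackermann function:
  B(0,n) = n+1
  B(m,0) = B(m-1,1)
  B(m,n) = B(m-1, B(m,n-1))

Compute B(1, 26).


B(1, 26) = B(0, B(1, 25))
  B(1, 25) = B(0, B(1, 24))
    B(1, 24) = B(0, B(1, 23))
      B(1, 23) = B(0, B(1, 22))
        B(1, 22) = B(0, B(1, 21))
          B(1, 21) = B(0, B(1, 20))
          B(1, 20) = B(0, B(1, 19))
          B(1, 19) = B(0, B(1, 18))
          B(1, 18) = B(0, B(1, 17))
          B(1, 17) = B(0, B(1, 16))
          B(1, 16) = B(0, B(1, 15))
          B(1, 15) = B(0, B(1, 14))
          B(1, 14) = B(0, B(1, 13))
          B(1, 13) = B(0, B(1, 12))
          B(1, 12) = B(0, B(1, 11))
          B(1, 11) = B(0, B(1, 10))
          B(1, 10) = B(0, B(1, 9))
          B(1, 9) = B(0, B(1, 8))
          B(1, 8) = B(0, B(1, 7))
          B(1, 7) = B(0, B(1, 6))
          B(1, 6) = B(0, B(1, 5))
          B(1, 5) = B(0, B(1, 4))
          B(1, 4) = B(0, B(1, 3))
          B(1, 3) = B(0, B(1, 2))
          B(1, 2) = B(0, B(1, 1))
... (trace truncated)
Result: B(1, 26) = 28

28


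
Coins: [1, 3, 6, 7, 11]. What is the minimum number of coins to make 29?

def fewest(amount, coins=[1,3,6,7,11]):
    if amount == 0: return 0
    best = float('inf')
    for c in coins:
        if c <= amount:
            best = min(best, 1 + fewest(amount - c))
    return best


Building up with DP:
fewest(0) = 0
fewest(1) = min(1+fewest(0)=1+0=1) = 1
fewest(2) = min(1+fewest(1)=1+1=2) = 2
fewest(3) = min(1+fewest(2)=1+2=3, 1+fewest(0)=1+0=1) = 1
fewest(4) = min(1+fewest(3)=1+1=2, 1+fewest(1)=1+1=2) = 2
fewest(5) = min(1+fewest(4)=1+2=3, 1+fewest(2)=1+2=3) = 3
fewest(6) = min(1+fewest(5)=1+3=4, 1+fewest(3)=1+1=2, 1+fewest(0)=1+0=1) = 1
fewest(7) = min(1+fewest(6)=1+1=2, 1+fewest(4)=1+2=3, 1+fewest(1)=1+1=2, 1+fewest(0)=1+0=1) = 1
fewest(8) = min(1+fewest(7)=1+1=2, 1+fewest(5)=1+3=4, 1+fewest(2)=1+2=3, 1+fewest(1)=1+1=2) = 2
fewest(9) = min(1+fewest(8)=1+2=3, 1+fewest(6)=1+1=2, 1+fewest(3)=1+1=2, 1+fewest(2)=1+2=3) = 2
fewest(10) = min(1+fewest(9)=1+2=3, 1+fewest(7)=1+1=2, 1+fewest(4)=1+2=3, 1+fewest(3)=1+1=2) = 2
fewest(11) = min(1+fewest(10)=1+2=3, 1+fewest(8)=1+2=3, 1+fewest(5)=1+3=4, 1+fewest(4)=1+2=3, 1+fewest(0)=1+0=1) = 1
fewest(12) = min(1+fewest(11)=1+1=2, 1+fewest(9)=1+2=3, 1+fewest(6)=1+1=2, 1+fewest(5)=1+3=4, 1+fewest(1)=1+1=2) = 2
fewest(13) = min(1+fewest(12)=1+2=3, 1+fewest(10)=1+2=3, 1+fewest(7)=1+1=2, 1+fewest(6)=1+1=2, 1+fewest(2)=1+2=3) = 2
fewest(14) = min(1+fewest(13)=1+2=3, 1+fewest(11)=1+1=2, 1+fewest(8)=1+2=3, 1+fewest(7)=1+1=2, 1+fewest(3)=1+1=2) = 2
fewest(15) = min(1+fewest(14)=1+2=3, 1+fewest(12)=1+2=3, 1+fewest(9)=1+2=3, 1+fewest(8)=1+2=3, 1+fewest(4)=1+2=3) = 3
fewest(16) = min(1+fewest(15)=1+3=4, 1+fewest(13)=1+2=3, 1+fewest(10)=1+2=3, 1+fewest(9)=1+2=3, 1+fewest(5)=1+3=4) = 3
fewest(17) = min(1+fewest(16)=1+3=4, 1+fewest(14)=1+2=3, 1+fewest(11)=1+1=2, 1+fewest(10)=1+2=3, 1+fewest(6)=1+1=2) = 2
fewest(18) = min(1+fewest(17)=1+2=3, 1+fewest(15)=1+3=4, 1+fewest(12)=1+2=3, 1+fewest(11)=1+1=2, 1+fewest(7)=1+1=2) = 2
fewest(19) = min(1+fewest(18)=1+2=3, 1+fewest(16)=1+3=4, 1+fewest(13)=1+2=3, 1+fewest(12)=1+2=3, 1+fewest(8)=1+2=3) = 3
fewest(20) = min(1+fewest(19)=1+3=4, 1+fewest(17)=1+2=3, 1+fewest(14)=1+2=3, 1+fewest(13)=1+2=3, 1+fewest(9)=1+2=3) = 3
fewest(21) = min(1+fewest(20)=1+3=4, 1+fewest(18)=1+2=3, 1+fewest(15)=1+3=4, 1+fewest(14)=1+2=3, 1+fewest(10)=1+2=3) = 3
fewest(22) = min(1+fewest(21)=1+3=4, 1+fewest(19)=1+3=4, 1+fewest(16)=1+3=4, 1+fewest(15)=1+3=4, 1+fewest(11)=1+1=2) = 2
fewest(23) = min(1+fewest(22)=1+2=3, 1+fewest(20)=1+3=4, 1+fewest(17)=1+2=3, 1+fewest(16)=1+3=4, 1+fewest(12)=1+2=3) = 3
fewest(24) = min(1+fewest(23)=1+3=4, 1+fewest(21)=1+3=4, 1+fewest(18)=1+2=3, 1+fewest(17)=1+2=3, 1+fewest(13)=1+2=3) = 3
fewest(25) = min(1+fewest(24)=1+3=4, 1+fewest(22)=1+2=3, 1+fewest(19)=1+3=4, 1+fewest(18)=1+2=3, 1+fewest(14)=1+2=3) = 3
fewest(26) = min(1+fewest(25)=1+3=4, 1+fewest(23)=1+3=4, 1+fewest(20)=1+3=4, 1+fewest(19)=1+3=4, 1+fewest(15)=1+3=4) = 4
fewest(27) = min(1+fewest(26)=1+4=5, 1+fewest(24)=1+3=4, 1+fewest(21)=1+3=4, 1+fewest(20)=1+3=4, 1+fewest(16)=1+3=4) = 4
fewest(28) = min(1+fewest(27)=1+4=5, 1+fewest(25)=1+3=4, 1+fewest(22)=1+2=3, 1+fewest(21)=1+3=4, 1+fewest(17)=1+2=3) = 3
fewest(29) = min(1+fewest(28)=1+3=4, 1+fewest(26)=1+4=5, 1+fewest(23)=1+3=4, 1+fewest(22)=1+2=3, 1+fewest(18)=1+2=3) = 3

3


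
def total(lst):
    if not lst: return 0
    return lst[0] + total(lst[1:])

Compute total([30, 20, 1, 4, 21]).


total([30, 20, 1, 4, 21]) = 30 + total([20, 1, 4, 21])
total([20, 1, 4, 21]) = 20 + total([1, 4, 21])
total([1, 4, 21]) = 1 + total([4, 21])
total([4, 21]) = 4 + total([21])
total([21]) = 21 + total([])
total([]) = 0  (base case)
Total: 30 + 20 + 1 + 4 + 21 + 0 = 76

76


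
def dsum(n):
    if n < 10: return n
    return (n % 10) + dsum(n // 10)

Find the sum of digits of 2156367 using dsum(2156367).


dsum(2156367) = 7 + dsum(215636)
dsum(215636) = 6 + dsum(21563)
dsum(21563) = 3 + dsum(2156)
dsum(2156) = 6 + dsum(215)
dsum(215) = 5 + dsum(21)
dsum(21) = 1 + dsum(2)
dsum(2) = 2  (base case)
Total: 7 + 6 + 3 + 6 + 5 + 1 + 2 = 30

30


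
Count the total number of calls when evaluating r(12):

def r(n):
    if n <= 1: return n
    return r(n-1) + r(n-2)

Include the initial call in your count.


Let C(n) = total calls for r(n)
C(0) = 1, C(1) = 1
C(2) = 1 + C(1) + C(0) = 1 + 1 + 1 = 3
C(3) = 1 + C(2) + C(1) = 1 + 3 + 1 = 5
C(4) = 1 + C(3) + C(2) = 1 + 5 + 3 = 9
C(5) = 1 + C(4) + C(3) = 1 + 9 + 5 = 15
C(6) = 1 + C(5) + C(4) = 1 + 15 + 9 = 25
C(7) = 1 + C(6) + C(5) = 1 + 25 + 15 = 41
C(8) = 1 + C(7) + C(6) = 1 + 41 + 25 = 67
C(9) = 1 + C(8) + C(7) = 1 + 67 + 41 = 109
C(10) = 1 + C(9) + C(8) = 1 + 109 + 67 = 177
C(11) = 1 + C(10) + C(9) = 1 + 177 + 109 = 287
C(12) = 1 + C(11) + C(10) = 1 + 287 + 177 = 465

465


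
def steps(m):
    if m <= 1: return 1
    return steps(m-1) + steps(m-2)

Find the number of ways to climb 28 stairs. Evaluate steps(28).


Building up from base cases:
steps(0) = 1
steps(1) = 1
steps(2) = steps(1) + steps(0) = 1 + 1 = 2
steps(3) = steps(2) + steps(1) = 2 + 1 = 3
steps(4) = steps(3) + steps(2) = 3 + 2 = 5
steps(5) = steps(4) + steps(3) = 5 + 3 = 8
steps(6) = steps(5) + steps(4) = 8 + 5 = 13
steps(7) = steps(6) + steps(5) = 13 + 8 = 21
steps(8) = steps(7) + steps(6) = 21 + 13 = 34
steps(9) = steps(8) + steps(7) = 34 + 21 = 55
steps(10) = steps(9) + steps(8) = 55 + 34 = 89
steps(11) = steps(10) + steps(9) = 89 + 55 = 144
steps(12) = steps(11) + steps(10) = 144 + 89 = 233
steps(13) = steps(12) + steps(11) = 233 + 144 = 377
steps(14) = steps(13) + steps(12) = 377 + 233 = 610
steps(15) = steps(14) + steps(13) = 610 + 377 = 987
steps(16) = steps(15) + steps(14) = 987 + 610 = 1597
steps(17) = steps(16) + steps(15) = 1597 + 987 = 2584
steps(18) = steps(17) + steps(16) = 2584 + 1597 = 4181
steps(19) = steps(18) + steps(17) = 4181 + 2584 = 6765
steps(20) = steps(19) + steps(18) = 6765 + 4181 = 10946
steps(21) = steps(20) + steps(19) = 10946 + 6765 = 17711
steps(22) = steps(21) + steps(20) = 17711 + 10946 = 28657
steps(23) = steps(22) + steps(21) = 28657 + 17711 = 46368
steps(24) = steps(23) + steps(22) = 46368 + 28657 = 75025
steps(25) = steps(24) + steps(23) = 75025 + 46368 = 121393
steps(26) = steps(25) + steps(24) = 121393 + 75025 = 196418
steps(27) = steps(26) + steps(25) = 196418 + 121393 = 317811
steps(28) = steps(27) + steps(26) = 317811 + 196418 = 514229

514229


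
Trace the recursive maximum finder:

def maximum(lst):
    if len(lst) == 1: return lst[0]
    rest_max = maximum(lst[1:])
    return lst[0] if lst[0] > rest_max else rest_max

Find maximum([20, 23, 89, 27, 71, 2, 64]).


maximum([20, 23, 89, 27, 71, 2, 64]): compare 20 with maximum([23, 89, 27, 71, 2, 64])
maximum([23, 89, 27, 71, 2, 64]): compare 23 with maximum([89, 27, 71, 2, 64])
maximum([89, 27, 71, 2, 64]): compare 89 with maximum([27, 71, 2, 64])
maximum([27, 71, 2, 64]): compare 27 with maximum([71, 2, 64])
maximum([71, 2, 64]): compare 71 with maximum([2, 64])
maximum([2, 64]): compare 2 with maximum([64])
maximum([64]) = 64  (base case)
Compare 2 with 64 -> 64
Compare 71 with 64 -> 71
Compare 27 with 71 -> 71
Compare 89 with 71 -> 89
Compare 23 with 89 -> 89
Compare 20 with 89 -> 89

89


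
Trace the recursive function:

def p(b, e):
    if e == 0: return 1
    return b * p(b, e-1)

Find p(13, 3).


p(13, 3)
= 13 * p(13, 2)
= 13 * 13 * p(13, 1)
= 13 * 13 * 13 * p(13, 0)
= 13 * 13 * 13 * 1
= 2197

2197


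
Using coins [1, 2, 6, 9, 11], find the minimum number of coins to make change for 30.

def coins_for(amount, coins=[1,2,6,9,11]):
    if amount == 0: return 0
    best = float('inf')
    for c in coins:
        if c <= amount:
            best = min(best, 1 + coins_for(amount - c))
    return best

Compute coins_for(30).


Building up with DP:
coins_for(0) = 0
coins_for(1) = min(1+coins_for(0)=1+0=1) = 1
coins_for(2) = min(1+coins_for(1)=1+1=2, 1+coins_for(0)=1+0=1) = 1
coins_for(3) = min(1+coins_for(2)=1+1=2, 1+coins_for(1)=1+1=2) = 2
coins_for(4) = min(1+coins_for(3)=1+2=3, 1+coins_for(2)=1+1=2) = 2
coins_for(5) = min(1+coins_for(4)=1+2=3, 1+coins_for(3)=1+2=3) = 3
coins_for(6) = min(1+coins_for(5)=1+3=4, 1+coins_for(4)=1+2=3, 1+coins_for(0)=1+0=1) = 1
coins_for(7) = min(1+coins_for(6)=1+1=2, 1+coins_for(5)=1+3=4, 1+coins_for(1)=1+1=2) = 2
coins_for(8) = min(1+coins_for(7)=1+2=3, 1+coins_for(6)=1+1=2, 1+coins_for(2)=1+1=2) = 2
coins_for(9) = min(1+coins_for(8)=1+2=3, 1+coins_for(7)=1+2=3, 1+coins_for(3)=1+2=3, 1+coins_for(0)=1+0=1) = 1
coins_for(10) = min(1+coins_for(9)=1+1=2, 1+coins_for(8)=1+2=3, 1+coins_for(4)=1+2=3, 1+coins_for(1)=1+1=2) = 2
coins_for(11) = min(1+coins_for(10)=1+2=3, 1+coins_for(9)=1+1=2, 1+coins_for(5)=1+3=4, 1+coins_for(2)=1+1=2, 1+coins_for(0)=1+0=1) = 1
coins_for(12) = min(1+coins_for(11)=1+1=2, 1+coins_for(10)=1+2=3, 1+coins_for(6)=1+1=2, 1+coins_for(3)=1+2=3, 1+coins_for(1)=1+1=2) = 2
coins_for(13) = min(1+coins_for(12)=1+2=3, 1+coins_for(11)=1+1=2, 1+coins_for(7)=1+2=3, 1+coins_for(4)=1+2=3, 1+coins_for(2)=1+1=2) = 2
coins_for(14) = min(1+coins_for(13)=1+2=3, 1+coins_for(12)=1+2=3, 1+coins_for(8)=1+2=3, 1+coins_for(5)=1+3=4, 1+coins_for(3)=1+2=3) = 3
coins_for(15) = min(1+coins_for(14)=1+3=4, 1+coins_for(13)=1+2=3, 1+coins_for(9)=1+1=2, 1+coins_for(6)=1+1=2, 1+coins_for(4)=1+2=3) = 2
coins_for(16) = min(1+coins_for(15)=1+2=3, 1+coins_for(14)=1+3=4, 1+coins_for(10)=1+2=3, 1+coins_for(7)=1+2=3, 1+coins_for(5)=1+3=4) = 3
coins_for(17) = min(1+coins_for(16)=1+3=4, 1+coins_for(15)=1+2=3, 1+coins_for(11)=1+1=2, 1+coins_for(8)=1+2=3, 1+coins_for(6)=1+1=2) = 2
coins_for(18) = min(1+coins_for(17)=1+2=3, 1+coins_for(16)=1+3=4, 1+coins_for(12)=1+2=3, 1+coins_for(9)=1+1=2, 1+coins_for(7)=1+2=3) = 2
coins_for(19) = min(1+coins_for(18)=1+2=3, 1+coins_for(17)=1+2=3, 1+coins_for(13)=1+2=3, 1+coins_for(10)=1+2=3, 1+coins_for(8)=1+2=3) = 3
coins_for(20) = min(1+coins_for(19)=1+3=4, 1+coins_for(18)=1+2=3, 1+coins_for(14)=1+3=4, 1+coins_for(11)=1+1=2, 1+coins_for(9)=1+1=2) = 2
coins_for(21) = min(1+coins_for(20)=1+2=3, 1+coins_for(19)=1+3=4, 1+coins_for(15)=1+2=3, 1+coins_for(12)=1+2=3, 1+coins_for(10)=1+2=3) = 3
coins_for(22) = min(1+coins_for(21)=1+3=4, 1+coins_for(20)=1+2=3, 1+coins_for(16)=1+3=4, 1+coins_for(13)=1+2=3, 1+coins_for(11)=1+1=2) = 2
coins_for(23) = min(1+coins_for(22)=1+2=3, 1+coins_for(21)=1+3=4, 1+coins_for(17)=1+2=3, 1+coins_for(14)=1+3=4, 1+coins_for(12)=1+2=3) = 3
coins_for(24) = min(1+coins_for(23)=1+3=4, 1+coins_for(22)=1+2=3, 1+coins_for(18)=1+2=3, 1+coins_for(15)=1+2=3, 1+coins_for(13)=1+2=3) = 3
coins_for(25) = min(1+coins_for(24)=1+3=4, 1+coins_for(23)=1+3=4, 1+coins_for(19)=1+3=4, 1+coins_for(16)=1+3=4, 1+coins_for(14)=1+3=4) = 4
coins_for(26) = min(1+coins_for(25)=1+4=5, 1+coins_for(24)=1+3=4, 1+coins_for(20)=1+2=3, 1+coins_for(17)=1+2=3, 1+coins_for(15)=1+2=3) = 3
coins_for(27) = min(1+coins_for(26)=1+3=4, 1+coins_for(25)=1+4=5, 1+coins_for(21)=1+3=4, 1+coins_for(18)=1+2=3, 1+coins_for(16)=1+3=4) = 3
coins_for(28) = min(1+coins_for(27)=1+3=4, 1+coins_for(26)=1+3=4, 1+coins_for(22)=1+2=3, 1+coins_for(19)=1+3=4, 1+coins_for(17)=1+2=3) = 3
coins_for(29) = min(1+coins_for(28)=1+3=4, 1+coins_for(27)=1+3=4, 1+coins_for(23)=1+3=4, 1+coins_for(20)=1+2=3, 1+coins_for(18)=1+2=3) = 3
coins_for(30) = min(1+coins_for(29)=1+3=4, 1+coins_for(28)=1+3=4, 1+coins_for(24)=1+3=4, 1+coins_for(21)=1+3=4, 1+coins_for(19)=1+3=4) = 4

4


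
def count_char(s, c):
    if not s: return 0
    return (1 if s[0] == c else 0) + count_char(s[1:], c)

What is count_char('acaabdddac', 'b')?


s[0]='a' != 'b' -> 0
s[0]='c' != 'b' -> 0
s[0]='a' != 'b' -> 0
s[0]='a' != 'b' -> 0
s[0]='b' == 'b' -> 1
s[0]='d' != 'b' -> 0
s[0]='d' != 'b' -> 0
s[0]='d' != 'b' -> 0
s[0]='a' != 'b' -> 0
s[0]='c' != 'b' -> 0
Sum: 0 + 0 + 0 + 0 + 1 + 0 + 0 + 0 + 0 + 0 = 1

1


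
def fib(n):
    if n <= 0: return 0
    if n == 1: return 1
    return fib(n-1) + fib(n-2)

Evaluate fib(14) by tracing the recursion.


Computing fib(14) bottom-up:
fib(0) = 0
fib(1) = 1
fib(2) = fib(1) + fib(0) = 1 + 0 = 1
fib(3) = fib(2) + fib(1) = 1 + 1 = 2
fib(4) = fib(3) + fib(2) = 2 + 1 = 3
fib(5) = fib(4) + fib(3) = 3 + 2 = 5
fib(6) = fib(5) + fib(4) = 5 + 3 = 8
fib(7) = fib(6) + fib(5) = 8 + 5 = 13
fib(8) = fib(7) + fib(6) = 13 + 8 = 21
fib(9) = fib(8) + fib(7) = 21 + 13 = 34
fib(10) = fib(9) + fib(8) = 34 + 21 = 55
fib(11) = fib(10) + fib(9) = 55 + 34 = 89
fib(12) = fib(11) + fib(10) = 89 + 55 = 144
fib(13) = fib(12) + fib(11) = 144 + 89 = 233
fib(14) = fib(13) + fib(12) = 233 + 144 = 377

377


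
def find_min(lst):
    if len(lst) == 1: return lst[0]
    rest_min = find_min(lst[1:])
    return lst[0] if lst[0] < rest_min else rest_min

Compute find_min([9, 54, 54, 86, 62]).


find_min([9, 54, 54, 86, 62]): compare 9 with find_min([54, 54, 86, 62])
find_min([54, 54, 86, 62]): compare 54 with find_min([54, 86, 62])
find_min([54, 86, 62]): compare 54 with find_min([86, 62])
find_min([86, 62]): compare 86 with find_min([62])
find_min([62]) = 62  (base case)
Compare 86 with 62 -> 62
Compare 54 with 62 -> 54
Compare 54 with 54 -> 54
Compare 9 with 54 -> 9

9


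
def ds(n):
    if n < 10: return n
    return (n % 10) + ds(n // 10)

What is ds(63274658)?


ds(63274658) = 8 + ds(6327465)
ds(6327465) = 5 + ds(632746)
ds(632746) = 6 + ds(63274)
ds(63274) = 4 + ds(6327)
ds(6327) = 7 + ds(632)
ds(632) = 2 + ds(63)
ds(63) = 3 + ds(6)
ds(6) = 6  (base case)
Total: 8 + 5 + 6 + 4 + 7 + 2 + 3 + 6 = 41

41


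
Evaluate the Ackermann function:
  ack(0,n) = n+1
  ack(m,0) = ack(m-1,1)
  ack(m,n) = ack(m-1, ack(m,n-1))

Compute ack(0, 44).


ack(0, 44) = 45
Result: ack(0, 44) = 45

45


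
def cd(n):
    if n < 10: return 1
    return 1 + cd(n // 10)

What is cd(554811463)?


cd(554811463) = 1 + cd(55481146)
cd(55481146) = 1 + cd(5548114)
cd(5548114) = 1 + cd(554811)
cd(554811) = 1 + cd(55481)
cd(55481) = 1 + cd(5548)
cd(5548) = 1 + cd(554)
cd(554) = 1 + cd(55)
cd(55) = 1 + cd(5)
cd(5) = 1  (base case: 5 < 10)
Unwinding: 1 + 1 + 1 + 1 + 1 + 1 + 1 + 1 + 1 = 9

9


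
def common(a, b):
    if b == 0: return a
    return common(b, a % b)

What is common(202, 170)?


common(202, 170) = common(170, 32)
common(170, 32) = common(32, 10)
common(32, 10) = common(10, 2)
common(10, 2) = common(2, 0)
common(2, 0) = 2  (base case)

2


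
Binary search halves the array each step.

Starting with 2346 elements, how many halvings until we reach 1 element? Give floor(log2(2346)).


2346 / 2 = 1173
1173 / 2 = 586
586 / 2 = 293
293 / 2 = 146
146 / 2 = 73
73 / 2 = 36
36 / 2 = 18
18 / 2 = 9
9 / 2 = 4
4 / 2 = 2
2 / 2 = 1
Reached 1 after 11 halvings

11


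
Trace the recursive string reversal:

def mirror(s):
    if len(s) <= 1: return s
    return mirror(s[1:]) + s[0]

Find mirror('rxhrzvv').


mirror('rxhrzvv') = mirror('xhrzvv') + 'r'
mirror('xhrzvv') = mirror('hrzvv') + 'x'
mirror('hrzvv') = mirror('rzvv') + 'h'
mirror('rzvv') = mirror('zvv') + 'r'
mirror('zvv') = mirror('vv') + 'z'
mirror('vv') = mirror('v') + 'v'
mirror('v') = 'v'  (base case)
Concatenating: 'v' + 'v' + 'z' + 'r' + 'h' + 'x' + 'r' = 'vvzrhxr'

vvzrhxr


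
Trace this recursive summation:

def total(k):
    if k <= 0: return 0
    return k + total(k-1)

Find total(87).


total(87)
= 87 + 86 + 85 + 84 + 83 + 82 + 81 + 80 + 79 + 78 + 77 + 76 + 75 + 74 + 73 + 72 + 71 + 70 + 69 + 68 + 67 + 66 + 65 + 64 + 63 + 62 + 61 + 60 + 59 + 58 + 57 + 56 + 55 + 54 + 53 + 52 + 51 + 50 + 49 + 48 + 47 + 46 + 45 + 44 + 43 + 42 + 41 + 40 + 39 + 38 + 37 + 36 + 35 + 34 + 33 + 32 + 31 + 30 + 29 + 28 + 27 + 26 + 25 + 24 + 23 + 22 + 21 + 20 + 19 + 18 + 17 + 16 + 15 + 14 + 13 + 12 + 11 + 10 + 9 + 8 + 7 + 6 + 5 + 4 + 3 + 2 + 1 + total(0)
= 87 + 86 + 85 + 84 + 83 + 82 + 81 + 80 + 79 + 78 + 77 + 76 + 75 + 74 + 73 + 72 + 71 + 70 + 69 + 68 + 67 + 66 + 65 + 64 + 63 + 62 + 61 + 60 + 59 + 58 + 57 + 56 + 55 + 54 + 53 + 52 + 51 + 50 + 49 + 48 + 47 + 46 + 45 + 44 + 43 + 42 + 41 + 40 + 39 + 38 + 37 + 36 + 35 + 34 + 33 + 32 + 31 + 30 + 29 + 28 + 27 + 26 + 25 + 24 + 23 + 22 + 21 + 20 + 19 + 18 + 17 + 16 + 15 + 14 + 13 + 12 + 11 + 10 + 9 + 8 + 7 + 6 + 5 + 4 + 3 + 2 + 1 + 0
= 3828

3828


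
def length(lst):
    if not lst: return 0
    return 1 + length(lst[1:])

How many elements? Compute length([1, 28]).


length([1, 28]) = 1 + length([28])
length([28]) = 1 + length([])
length([]) = 0  (base case)
Unwinding: 1 + 1 + 0 = 2

2


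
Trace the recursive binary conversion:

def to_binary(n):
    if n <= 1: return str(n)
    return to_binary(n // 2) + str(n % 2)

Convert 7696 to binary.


to_binary(7696) = to_binary(3848) + '0'
to_binary(3848) = to_binary(1924) + '0'
to_binary(1924) = to_binary(962) + '0'
to_binary(962) = to_binary(481) + '0'
to_binary(481) = to_binary(240) + '1'
to_binary(240) = to_binary(120) + '0'
to_binary(120) = to_binary(60) + '0'
to_binary(60) = to_binary(30) + '0'
to_binary(30) = to_binary(15) + '0'
to_binary(15) = to_binary(7) + '1'
to_binary(7) = to_binary(3) + '1'
to_binary(3) = to_binary(1) + '1'
to_binary(1) = '1'  (base case)
Concatenating: '1' + '1' + '1' + '1' + '0' + '0' + '0' + '0' + '1' + '0' + '0' + '0' + '0' = '1111000010000'

1111000010000


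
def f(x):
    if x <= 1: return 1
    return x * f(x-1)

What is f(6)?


f(6)
= 6 * f(5)
= 6 * 5 * f(4)
= 6 * 5 * 4 * f(3)
= 6 * 5 * 4 * 3 * f(2)
= 6 * 5 * 4 * 3 * 2 * f(1)
= 6 * 5 * 4 * 3 * 2 * 1
= 720

720


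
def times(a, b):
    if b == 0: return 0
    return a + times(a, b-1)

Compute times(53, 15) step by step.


times(53, 15) = 53 + times(53, 14)
times(53, 14) = 53 + times(53, 13)
times(53, 13) = 53 + times(53, 12)
times(53, 12) = 53 + times(53, 11)
times(53, 11) = 53 + times(53, 10)
times(53, 10) = 53 + times(53, 9)
times(53, 9) = 53 + times(53, 8)
times(53, 8) = 53 + times(53, 7)
times(53, 7) = 53 + times(53, 6)
times(53, 6) = 53 + times(53, 5)
times(53, 5) = 53 + times(53, 4)
times(53, 4) = 53 + times(53, 3)
times(53, 3) = 53 + times(53, 2)
times(53, 2) = 53 + times(53, 1)
times(53, 1) = 53 + times(53, 0)
times(53, 0) = 0  (base case)
Total: 53 + 53 + 53 + 53 + 53 + 53 + 53 + 53 + 53 + 53 + 53 + 53 + 53 + 53 + 53 + 0 = 795

795


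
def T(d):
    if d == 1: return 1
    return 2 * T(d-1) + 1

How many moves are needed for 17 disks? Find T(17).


T(17) = 2 * T(16) + 1
T(16) = 2 * T(15) + 1
T(15) = 2 * T(14) + 1
T(14) = 2 * T(13) + 1
T(13) = 2 * T(12) + 1
T(12) = 2 * T(11) + 1
T(11) = 2 * T(10) + 1
T(10) = 2 * T(9) + 1
T(9) = 2 * T(8) + 1
T(8) = 2 * T(7) + 1
T(7) = 2 * T(6) + 1
T(6) = 2 * T(5) + 1
T(5) = 2 * T(4) + 1
T(4) = 2 * T(3) + 1
T(3) = 2 * T(2) + 1
T(2) = 2 * T(1) + 1
T(1) = 1  (base case)
T(2) = 2 * 1 + 1 = 3
T(3) = 2 * 3 + 1 = 7
T(4) = 2 * 7 + 1 = 15
T(5) = 2 * 15 + 1 = 31
T(6) = 2 * 31 + 1 = 63
T(7) = 2 * 63 + 1 = 127
T(8) = 2 * 127 + 1 = 255
T(9) = 2 * 255 + 1 = 511
T(10) = 2 * 511 + 1 = 1023
T(11) = 2 * 1023 + 1 = 2047
T(12) = 2 * 2047 + 1 = 4095
T(13) = 2 * 4095 + 1 = 8191
T(14) = 2 * 8191 + 1 = 16383
T(15) = 2 * 16383 + 1 = 32767
T(16) = 2 * 32767 + 1 = 65535
T(17) = 2 * 65535 + 1 = 131071

131071


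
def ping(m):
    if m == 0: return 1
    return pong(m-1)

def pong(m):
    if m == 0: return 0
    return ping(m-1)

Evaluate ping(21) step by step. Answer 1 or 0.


ping(21) = pong(20)
pong(20) = ping(19)
ping(19) = pong(18)
pong(18) = ping(17)
ping(17) = pong(16)
pong(16) = ping(15)
ping(15) = pong(14)
pong(14) = ping(13)
ping(13) = pong(12)
pong(12) = ping(11)
ping(11) = pong(10)
pong(10) = ping(9)
ping(9) = pong(8)
pong(8) = ping(7)
ping(7) = pong(6)
pong(6) = ping(5)
ping(5) = pong(4)
pong(4) = ping(3)
ping(3) = pong(2)
pong(2) = ping(1)
ping(1) = pong(0)
pong(0) = 0  (base case)
Result: 0

0


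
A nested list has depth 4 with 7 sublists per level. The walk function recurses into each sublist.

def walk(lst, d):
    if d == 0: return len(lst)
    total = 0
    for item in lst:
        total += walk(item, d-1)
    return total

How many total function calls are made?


At depth 0 (root): 1 call
At depth 1: each of 1 parents calls walk on 7 children = 7 calls
At depth 2: each of 7 parents calls walk on 7 children = 49 calls
At depth 3: each of 49 parents calls walk on 7 children = 343 calls
At depth 4: each of 343 parents calls walk on 7 children = 2401 calls
Total: 1 + 7 + 49 + 343 + 2401 = 2801

2801


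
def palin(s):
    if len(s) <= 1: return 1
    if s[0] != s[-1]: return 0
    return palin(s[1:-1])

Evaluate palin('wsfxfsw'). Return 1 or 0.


palin('wsfxfsw'): s[0]='w' == s[-1]='w' -> check palin('sfxfs')
palin('sfxfs'): s[0]='s' == s[-1]='s' -> check palin('fxf')
palin('fxf'): s[0]='f' == s[-1]='f' -> check palin('x')
palin('x'): len <= 1 -> return 1  (base case)
Result: 1 (palindrome)

1


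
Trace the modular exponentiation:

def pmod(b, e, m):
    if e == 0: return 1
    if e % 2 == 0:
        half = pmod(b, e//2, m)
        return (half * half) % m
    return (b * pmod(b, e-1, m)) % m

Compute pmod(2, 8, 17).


pmod(2, 8, 17): e is even, compute pmod(2, 4, 17)
  pmod(2, 4, 17): e is even, compute pmod(2, 2, 17)
    pmod(2, 2, 17): e is even, compute pmod(2, 1, 17)
      pmod(2, 1, 17): e is odd, compute pmod(2, 0, 17)
        pmod(2, 0, 17) = 1
      (2 * 1) % 17 = 2
    half=2, (2*2) % 17 = 4
  half=4, (4*4) % 17 = 16
half=16, (16*16) % 17 = 1

1


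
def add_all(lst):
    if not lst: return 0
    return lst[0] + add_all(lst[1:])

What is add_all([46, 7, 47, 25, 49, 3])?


add_all([46, 7, 47, 25, 49, 3]) = 46 + add_all([7, 47, 25, 49, 3])
add_all([7, 47, 25, 49, 3]) = 7 + add_all([47, 25, 49, 3])
add_all([47, 25, 49, 3]) = 47 + add_all([25, 49, 3])
add_all([25, 49, 3]) = 25 + add_all([49, 3])
add_all([49, 3]) = 49 + add_all([3])
add_all([3]) = 3 + add_all([])
add_all([]) = 0  (base case)
Total: 46 + 7 + 47 + 25 + 49 + 3 + 0 = 177

177


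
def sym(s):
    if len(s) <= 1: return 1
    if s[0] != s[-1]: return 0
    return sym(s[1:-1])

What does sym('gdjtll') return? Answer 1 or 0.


sym('gdjtll'): s[0]='g' != s[-1]='l' -> return 0
Result: 0 (not a palindrome)

0


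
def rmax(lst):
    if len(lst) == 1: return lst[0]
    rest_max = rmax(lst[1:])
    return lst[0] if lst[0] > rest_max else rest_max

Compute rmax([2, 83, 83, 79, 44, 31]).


rmax([2, 83, 83, 79, 44, 31]): compare 2 with rmax([83, 83, 79, 44, 31])
rmax([83, 83, 79, 44, 31]): compare 83 with rmax([83, 79, 44, 31])
rmax([83, 79, 44, 31]): compare 83 with rmax([79, 44, 31])
rmax([79, 44, 31]): compare 79 with rmax([44, 31])
rmax([44, 31]): compare 44 with rmax([31])
rmax([31]) = 31  (base case)
Compare 44 with 31 -> 44
Compare 79 with 44 -> 79
Compare 83 with 79 -> 83
Compare 83 with 83 -> 83
Compare 2 with 83 -> 83

83


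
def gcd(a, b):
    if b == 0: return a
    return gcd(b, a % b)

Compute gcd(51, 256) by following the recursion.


gcd(51, 256) = gcd(256, 51)
gcd(256, 51) = gcd(51, 1)
gcd(51, 1) = gcd(1, 0)
gcd(1, 0) = 1  (base case)

1
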